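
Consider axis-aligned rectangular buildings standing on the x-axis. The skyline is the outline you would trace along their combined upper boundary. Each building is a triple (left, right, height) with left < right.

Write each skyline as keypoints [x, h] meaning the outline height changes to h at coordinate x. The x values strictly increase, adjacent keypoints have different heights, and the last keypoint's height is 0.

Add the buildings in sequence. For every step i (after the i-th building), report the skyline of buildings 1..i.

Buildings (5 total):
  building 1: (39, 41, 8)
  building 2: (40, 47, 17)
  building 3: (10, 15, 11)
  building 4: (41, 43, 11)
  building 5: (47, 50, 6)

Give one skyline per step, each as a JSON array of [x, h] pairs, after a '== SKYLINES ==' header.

== SKYLINES ==
[[39,8],[41,0]]
[[39,8],[40,17],[47,0]]
[[10,11],[15,0],[39,8],[40,17],[47,0]]
[[10,11],[15,0],[39,8],[40,17],[47,0]]
[[10,11],[15,0],[39,8],[40,17],[47,6],[50,0]]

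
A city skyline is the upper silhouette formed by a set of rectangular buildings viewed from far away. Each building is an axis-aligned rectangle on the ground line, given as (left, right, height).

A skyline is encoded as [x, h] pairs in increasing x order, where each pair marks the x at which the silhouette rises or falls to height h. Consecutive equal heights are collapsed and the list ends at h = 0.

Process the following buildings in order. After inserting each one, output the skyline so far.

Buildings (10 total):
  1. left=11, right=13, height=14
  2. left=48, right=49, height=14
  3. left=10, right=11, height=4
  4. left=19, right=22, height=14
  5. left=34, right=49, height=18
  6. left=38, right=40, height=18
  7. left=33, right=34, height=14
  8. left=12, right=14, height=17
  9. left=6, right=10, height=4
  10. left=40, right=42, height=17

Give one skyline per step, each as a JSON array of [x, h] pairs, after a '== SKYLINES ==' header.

== SKYLINES ==
[[11,14],[13,0]]
[[11,14],[13,0],[48,14],[49,0]]
[[10,4],[11,14],[13,0],[48,14],[49,0]]
[[10,4],[11,14],[13,0],[19,14],[22,0],[48,14],[49,0]]
[[10,4],[11,14],[13,0],[19,14],[22,0],[34,18],[49,0]]
[[10,4],[11,14],[13,0],[19,14],[22,0],[34,18],[49,0]]
[[10,4],[11,14],[13,0],[19,14],[22,0],[33,14],[34,18],[49,0]]
[[10,4],[11,14],[12,17],[14,0],[19,14],[22,0],[33,14],[34,18],[49,0]]
[[6,4],[11,14],[12,17],[14,0],[19,14],[22,0],[33,14],[34,18],[49,0]]
[[6,4],[11,14],[12,17],[14,0],[19,14],[22,0],[33,14],[34,18],[49,0]]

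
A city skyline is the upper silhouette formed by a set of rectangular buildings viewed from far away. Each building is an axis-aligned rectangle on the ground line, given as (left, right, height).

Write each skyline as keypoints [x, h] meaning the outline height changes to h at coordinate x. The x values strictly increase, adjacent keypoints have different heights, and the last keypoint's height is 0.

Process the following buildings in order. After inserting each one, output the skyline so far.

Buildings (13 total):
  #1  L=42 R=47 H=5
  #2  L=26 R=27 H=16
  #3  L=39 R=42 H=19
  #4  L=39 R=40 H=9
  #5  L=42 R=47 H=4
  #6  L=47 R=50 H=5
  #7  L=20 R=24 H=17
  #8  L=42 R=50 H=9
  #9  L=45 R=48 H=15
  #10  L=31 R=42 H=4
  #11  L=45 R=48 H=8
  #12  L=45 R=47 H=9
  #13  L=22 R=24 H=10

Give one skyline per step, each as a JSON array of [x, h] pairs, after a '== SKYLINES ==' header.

== SKYLINES ==
[[42,5],[47,0]]
[[26,16],[27,0],[42,5],[47,0]]
[[26,16],[27,0],[39,19],[42,5],[47,0]]
[[26,16],[27,0],[39,19],[42,5],[47,0]]
[[26,16],[27,0],[39,19],[42,5],[47,0]]
[[26,16],[27,0],[39,19],[42,5],[50,0]]
[[20,17],[24,0],[26,16],[27,0],[39,19],[42,5],[50,0]]
[[20,17],[24,0],[26,16],[27,0],[39,19],[42,9],[50,0]]
[[20,17],[24,0],[26,16],[27,0],[39,19],[42,9],[45,15],[48,9],[50,0]]
[[20,17],[24,0],[26,16],[27,0],[31,4],[39,19],[42,9],[45,15],[48,9],[50,0]]
[[20,17],[24,0],[26,16],[27,0],[31,4],[39,19],[42,9],[45,15],[48,9],[50,0]]
[[20,17],[24,0],[26,16],[27,0],[31,4],[39,19],[42,9],[45,15],[48,9],[50,0]]
[[20,17],[24,0],[26,16],[27,0],[31,4],[39,19],[42,9],[45,15],[48,9],[50,0]]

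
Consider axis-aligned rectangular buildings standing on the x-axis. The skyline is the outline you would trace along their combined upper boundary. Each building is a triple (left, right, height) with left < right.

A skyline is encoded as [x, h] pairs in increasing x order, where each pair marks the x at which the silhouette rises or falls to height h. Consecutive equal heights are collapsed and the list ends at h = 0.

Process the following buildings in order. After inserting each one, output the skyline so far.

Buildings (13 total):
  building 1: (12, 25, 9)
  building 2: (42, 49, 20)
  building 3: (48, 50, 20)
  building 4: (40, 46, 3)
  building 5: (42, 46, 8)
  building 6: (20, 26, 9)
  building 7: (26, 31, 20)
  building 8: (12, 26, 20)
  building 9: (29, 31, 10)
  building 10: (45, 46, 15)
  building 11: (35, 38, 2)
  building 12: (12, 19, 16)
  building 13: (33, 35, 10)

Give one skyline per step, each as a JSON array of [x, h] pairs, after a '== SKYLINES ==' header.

== SKYLINES ==
[[12,9],[25,0]]
[[12,9],[25,0],[42,20],[49,0]]
[[12,9],[25,0],[42,20],[50,0]]
[[12,9],[25,0],[40,3],[42,20],[50,0]]
[[12,9],[25,0],[40,3],[42,20],[50,0]]
[[12,9],[26,0],[40,3],[42,20],[50,0]]
[[12,9],[26,20],[31,0],[40,3],[42,20],[50,0]]
[[12,20],[31,0],[40,3],[42,20],[50,0]]
[[12,20],[31,0],[40,3],[42,20],[50,0]]
[[12,20],[31,0],[40,3],[42,20],[50,0]]
[[12,20],[31,0],[35,2],[38,0],[40,3],[42,20],[50,0]]
[[12,20],[31,0],[35,2],[38,0],[40,3],[42,20],[50,0]]
[[12,20],[31,0],[33,10],[35,2],[38,0],[40,3],[42,20],[50,0]]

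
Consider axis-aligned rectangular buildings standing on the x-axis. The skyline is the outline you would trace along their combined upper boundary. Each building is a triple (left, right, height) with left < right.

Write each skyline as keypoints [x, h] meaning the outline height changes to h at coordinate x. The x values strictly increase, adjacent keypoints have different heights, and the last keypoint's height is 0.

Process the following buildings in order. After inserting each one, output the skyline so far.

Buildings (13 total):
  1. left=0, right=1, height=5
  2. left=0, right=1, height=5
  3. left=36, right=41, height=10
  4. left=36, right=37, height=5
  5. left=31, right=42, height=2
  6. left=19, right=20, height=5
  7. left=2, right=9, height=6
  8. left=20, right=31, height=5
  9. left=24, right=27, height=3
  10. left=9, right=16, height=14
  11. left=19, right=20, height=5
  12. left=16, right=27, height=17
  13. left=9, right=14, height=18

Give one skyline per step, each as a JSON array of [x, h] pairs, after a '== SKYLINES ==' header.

== SKYLINES ==
[[0,5],[1,0]]
[[0,5],[1,0]]
[[0,5],[1,0],[36,10],[41,0]]
[[0,5],[1,0],[36,10],[41,0]]
[[0,5],[1,0],[31,2],[36,10],[41,2],[42,0]]
[[0,5],[1,0],[19,5],[20,0],[31,2],[36,10],[41,2],[42,0]]
[[0,5],[1,0],[2,6],[9,0],[19,5],[20,0],[31,2],[36,10],[41,2],[42,0]]
[[0,5],[1,0],[2,6],[9,0],[19,5],[31,2],[36,10],[41,2],[42,0]]
[[0,5],[1,0],[2,6],[9,0],[19,5],[31,2],[36,10],[41,2],[42,0]]
[[0,5],[1,0],[2,6],[9,14],[16,0],[19,5],[31,2],[36,10],[41,2],[42,0]]
[[0,5],[1,0],[2,6],[9,14],[16,0],[19,5],[31,2],[36,10],[41,2],[42,0]]
[[0,5],[1,0],[2,6],[9,14],[16,17],[27,5],[31,2],[36,10],[41,2],[42,0]]
[[0,5],[1,0],[2,6],[9,18],[14,14],[16,17],[27,5],[31,2],[36,10],[41,2],[42,0]]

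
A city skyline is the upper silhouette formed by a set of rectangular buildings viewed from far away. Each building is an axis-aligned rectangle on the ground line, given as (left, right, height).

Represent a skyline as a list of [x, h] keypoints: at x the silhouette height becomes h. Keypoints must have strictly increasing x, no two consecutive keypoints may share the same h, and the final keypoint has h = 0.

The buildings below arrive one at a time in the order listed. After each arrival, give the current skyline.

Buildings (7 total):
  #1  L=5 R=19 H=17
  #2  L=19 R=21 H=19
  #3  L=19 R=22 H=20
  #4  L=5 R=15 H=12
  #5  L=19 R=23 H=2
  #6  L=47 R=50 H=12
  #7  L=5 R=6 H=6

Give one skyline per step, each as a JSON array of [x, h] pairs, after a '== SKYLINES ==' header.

== SKYLINES ==
[[5,17],[19,0]]
[[5,17],[19,19],[21,0]]
[[5,17],[19,20],[22,0]]
[[5,17],[19,20],[22,0]]
[[5,17],[19,20],[22,2],[23,0]]
[[5,17],[19,20],[22,2],[23,0],[47,12],[50,0]]
[[5,17],[19,20],[22,2],[23,0],[47,12],[50,0]]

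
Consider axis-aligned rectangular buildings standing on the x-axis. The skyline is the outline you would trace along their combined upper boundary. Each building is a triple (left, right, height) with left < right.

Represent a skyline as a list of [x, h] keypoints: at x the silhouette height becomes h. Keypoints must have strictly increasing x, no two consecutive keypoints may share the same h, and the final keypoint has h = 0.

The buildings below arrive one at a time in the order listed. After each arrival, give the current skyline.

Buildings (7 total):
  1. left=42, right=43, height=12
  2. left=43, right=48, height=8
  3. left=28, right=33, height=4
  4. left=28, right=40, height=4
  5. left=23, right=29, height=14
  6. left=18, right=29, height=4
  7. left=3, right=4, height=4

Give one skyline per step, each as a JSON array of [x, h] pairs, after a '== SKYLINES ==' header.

== SKYLINES ==
[[42,12],[43,0]]
[[42,12],[43,8],[48,0]]
[[28,4],[33,0],[42,12],[43,8],[48,0]]
[[28,4],[40,0],[42,12],[43,8],[48,0]]
[[23,14],[29,4],[40,0],[42,12],[43,8],[48,0]]
[[18,4],[23,14],[29,4],[40,0],[42,12],[43,8],[48,0]]
[[3,4],[4,0],[18,4],[23,14],[29,4],[40,0],[42,12],[43,8],[48,0]]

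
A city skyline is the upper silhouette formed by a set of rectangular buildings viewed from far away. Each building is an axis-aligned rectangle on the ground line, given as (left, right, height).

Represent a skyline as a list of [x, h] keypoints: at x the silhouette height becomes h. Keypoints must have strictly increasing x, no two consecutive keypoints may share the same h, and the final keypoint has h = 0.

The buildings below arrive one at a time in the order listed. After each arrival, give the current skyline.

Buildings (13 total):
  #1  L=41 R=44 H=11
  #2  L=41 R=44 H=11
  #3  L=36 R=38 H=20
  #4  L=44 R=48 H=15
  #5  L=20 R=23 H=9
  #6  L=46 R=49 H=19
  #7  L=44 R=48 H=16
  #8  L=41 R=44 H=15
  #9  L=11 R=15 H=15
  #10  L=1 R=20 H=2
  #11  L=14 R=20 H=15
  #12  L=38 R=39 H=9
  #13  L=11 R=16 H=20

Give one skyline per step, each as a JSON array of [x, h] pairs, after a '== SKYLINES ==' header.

== SKYLINES ==
[[41,11],[44,0]]
[[41,11],[44,0]]
[[36,20],[38,0],[41,11],[44,0]]
[[36,20],[38,0],[41,11],[44,15],[48,0]]
[[20,9],[23,0],[36,20],[38,0],[41,11],[44,15],[48,0]]
[[20,9],[23,0],[36,20],[38,0],[41,11],[44,15],[46,19],[49,0]]
[[20,9],[23,0],[36,20],[38,0],[41,11],[44,16],[46,19],[49,0]]
[[20,9],[23,0],[36,20],[38,0],[41,15],[44,16],[46,19],[49,0]]
[[11,15],[15,0],[20,9],[23,0],[36,20],[38,0],[41,15],[44,16],[46,19],[49,0]]
[[1,2],[11,15],[15,2],[20,9],[23,0],[36,20],[38,0],[41,15],[44,16],[46,19],[49,0]]
[[1,2],[11,15],[20,9],[23,0],[36,20],[38,0],[41,15],[44,16],[46,19],[49,0]]
[[1,2],[11,15],[20,9],[23,0],[36,20],[38,9],[39,0],[41,15],[44,16],[46,19],[49,0]]
[[1,2],[11,20],[16,15],[20,9],[23,0],[36,20],[38,9],[39,0],[41,15],[44,16],[46,19],[49,0]]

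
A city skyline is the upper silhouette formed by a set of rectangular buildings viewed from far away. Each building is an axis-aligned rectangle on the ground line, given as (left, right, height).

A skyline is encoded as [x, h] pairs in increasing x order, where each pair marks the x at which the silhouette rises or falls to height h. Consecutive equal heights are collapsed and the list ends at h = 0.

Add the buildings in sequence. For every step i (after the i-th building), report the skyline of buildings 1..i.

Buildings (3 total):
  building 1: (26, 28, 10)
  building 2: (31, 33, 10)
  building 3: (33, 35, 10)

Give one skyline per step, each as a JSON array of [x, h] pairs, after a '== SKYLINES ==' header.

== SKYLINES ==
[[26,10],[28,0]]
[[26,10],[28,0],[31,10],[33,0]]
[[26,10],[28,0],[31,10],[35,0]]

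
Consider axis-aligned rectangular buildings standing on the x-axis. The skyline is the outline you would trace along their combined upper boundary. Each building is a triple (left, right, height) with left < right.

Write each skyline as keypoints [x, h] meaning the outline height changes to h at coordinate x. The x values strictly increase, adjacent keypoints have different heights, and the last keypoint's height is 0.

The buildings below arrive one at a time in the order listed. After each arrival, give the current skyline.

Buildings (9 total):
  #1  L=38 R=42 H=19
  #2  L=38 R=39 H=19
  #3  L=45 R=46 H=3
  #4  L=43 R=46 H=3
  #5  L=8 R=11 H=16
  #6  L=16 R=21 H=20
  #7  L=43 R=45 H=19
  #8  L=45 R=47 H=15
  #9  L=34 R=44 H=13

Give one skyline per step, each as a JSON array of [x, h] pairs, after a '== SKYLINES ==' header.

== SKYLINES ==
[[38,19],[42,0]]
[[38,19],[42,0]]
[[38,19],[42,0],[45,3],[46,0]]
[[38,19],[42,0],[43,3],[46,0]]
[[8,16],[11,0],[38,19],[42,0],[43,3],[46,0]]
[[8,16],[11,0],[16,20],[21,0],[38,19],[42,0],[43,3],[46,0]]
[[8,16],[11,0],[16,20],[21,0],[38,19],[42,0],[43,19],[45,3],[46,0]]
[[8,16],[11,0],[16,20],[21,0],[38,19],[42,0],[43,19],[45,15],[47,0]]
[[8,16],[11,0],[16,20],[21,0],[34,13],[38,19],[42,13],[43,19],[45,15],[47,0]]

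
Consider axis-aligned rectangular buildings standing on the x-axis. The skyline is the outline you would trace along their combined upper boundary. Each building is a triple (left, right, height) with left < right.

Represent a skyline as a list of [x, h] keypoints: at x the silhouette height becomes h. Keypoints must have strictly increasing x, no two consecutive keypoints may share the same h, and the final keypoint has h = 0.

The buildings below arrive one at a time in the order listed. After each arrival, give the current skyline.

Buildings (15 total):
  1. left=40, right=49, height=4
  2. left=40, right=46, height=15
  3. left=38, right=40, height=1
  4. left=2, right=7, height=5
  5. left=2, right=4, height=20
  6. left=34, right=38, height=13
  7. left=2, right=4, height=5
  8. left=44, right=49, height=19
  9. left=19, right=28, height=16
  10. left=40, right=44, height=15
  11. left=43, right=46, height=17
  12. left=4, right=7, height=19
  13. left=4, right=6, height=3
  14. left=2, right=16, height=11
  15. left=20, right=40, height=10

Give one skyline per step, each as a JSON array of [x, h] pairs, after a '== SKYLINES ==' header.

== SKYLINES ==
[[40,4],[49,0]]
[[40,15],[46,4],[49,0]]
[[38,1],[40,15],[46,4],[49,0]]
[[2,5],[7,0],[38,1],[40,15],[46,4],[49,0]]
[[2,20],[4,5],[7,0],[38,1],[40,15],[46,4],[49,0]]
[[2,20],[4,5],[7,0],[34,13],[38,1],[40,15],[46,4],[49,0]]
[[2,20],[4,5],[7,0],[34,13],[38,1],[40,15],[46,4],[49,0]]
[[2,20],[4,5],[7,0],[34,13],[38,1],[40,15],[44,19],[49,0]]
[[2,20],[4,5],[7,0],[19,16],[28,0],[34,13],[38,1],[40,15],[44,19],[49,0]]
[[2,20],[4,5],[7,0],[19,16],[28,0],[34,13],[38,1],[40,15],[44,19],[49,0]]
[[2,20],[4,5],[7,0],[19,16],[28,0],[34,13],[38,1],[40,15],[43,17],[44,19],[49,0]]
[[2,20],[4,19],[7,0],[19,16],[28,0],[34,13],[38,1],[40,15],[43,17],[44,19],[49,0]]
[[2,20],[4,19],[7,0],[19,16],[28,0],[34,13],[38,1],[40,15],[43,17],[44,19],[49,0]]
[[2,20],[4,19],[7,11],[16,0],[19,16],[28,0],[34,13],[38,1],[40,15],[43,17],[44,19],[49,0]]
[[2,20],[4,19],[7,11],[16,0],[19,16],[28,10],[34,13],[38,10],[40,15],[43,17],[44,19],[49,0]]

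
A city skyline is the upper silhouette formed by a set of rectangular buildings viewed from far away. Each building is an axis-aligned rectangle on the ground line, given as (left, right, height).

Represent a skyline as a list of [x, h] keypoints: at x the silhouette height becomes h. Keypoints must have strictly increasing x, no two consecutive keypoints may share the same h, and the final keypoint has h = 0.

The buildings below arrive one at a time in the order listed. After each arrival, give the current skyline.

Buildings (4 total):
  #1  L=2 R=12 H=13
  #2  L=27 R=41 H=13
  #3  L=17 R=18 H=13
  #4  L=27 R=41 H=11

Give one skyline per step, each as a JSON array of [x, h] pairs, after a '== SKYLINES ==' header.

== SKYLINES ==
[[2,13],[12,0]]
[[2,13],[12,0],[27,13],[41,0]]
[[2,13],[12,0],[17,13],[18,0],[27,13],[41,0]]
[[2,13],[12,0],[17,13],[18,0],[27,13],[41,0]]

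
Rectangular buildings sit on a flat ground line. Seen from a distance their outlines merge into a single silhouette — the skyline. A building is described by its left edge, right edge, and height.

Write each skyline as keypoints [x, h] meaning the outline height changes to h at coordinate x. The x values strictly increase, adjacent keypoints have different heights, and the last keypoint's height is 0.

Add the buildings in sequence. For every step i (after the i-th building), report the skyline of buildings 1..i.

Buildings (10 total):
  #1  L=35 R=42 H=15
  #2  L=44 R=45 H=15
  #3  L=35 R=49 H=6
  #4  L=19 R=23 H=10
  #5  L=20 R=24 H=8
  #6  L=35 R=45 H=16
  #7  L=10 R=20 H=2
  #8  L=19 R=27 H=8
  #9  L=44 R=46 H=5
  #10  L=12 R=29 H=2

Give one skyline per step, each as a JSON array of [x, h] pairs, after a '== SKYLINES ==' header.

== SKYLINES ==
[[35,15],[42,0]]
[[35,15],[42,0],[44,15],[45,0]]
[[35,15],[42,6],[44,15],[45,6],[49,0]]
[[19,10],[23,0],[35,15],[42,6],[44,15],[45,6],[49,0]]
[[19,10],[23,8],[24,0],[35,15],[42,6],[44,15],[45,6],[49,0]]
[[19,10],[23,8],[24,0],[35,16],[45,6],[49,0]]
[[10,2],[19,10],[23,8],[24,0],[35,16],[45,6],[49,0]]
[[10,2],[19,10],[23,8],[27,0],[35,16],[45,6],[49,0]]
[[10,2],[19,10],[23,8],[27,0],[35,16],[45,6],[49,0]]
[[10,2],[19,10],[23,8],[27,2],[29,0],[35,16],[45,6],[49,0]]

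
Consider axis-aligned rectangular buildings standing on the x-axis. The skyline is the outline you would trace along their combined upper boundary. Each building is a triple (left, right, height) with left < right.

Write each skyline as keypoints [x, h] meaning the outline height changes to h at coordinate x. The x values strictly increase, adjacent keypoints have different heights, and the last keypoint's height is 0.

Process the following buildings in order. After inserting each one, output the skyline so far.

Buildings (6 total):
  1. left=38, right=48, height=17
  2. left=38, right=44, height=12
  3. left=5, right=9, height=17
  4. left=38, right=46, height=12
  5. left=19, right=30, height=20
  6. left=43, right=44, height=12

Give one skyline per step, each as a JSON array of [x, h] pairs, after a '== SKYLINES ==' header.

== SKYLINES ==
[[38,17],[48,0]]
[[38,17],[48,0]]
[[5,17],[9,0],[38,17],[48,0]]
[[5,17],[9,0],[38,17],[48,0]]
[[5,17],[9,0],[19,20],[30,0],[38,17],[48,0]]
[[5,17],[9,0],[19,20],[30,0],[38,17],[48,0]]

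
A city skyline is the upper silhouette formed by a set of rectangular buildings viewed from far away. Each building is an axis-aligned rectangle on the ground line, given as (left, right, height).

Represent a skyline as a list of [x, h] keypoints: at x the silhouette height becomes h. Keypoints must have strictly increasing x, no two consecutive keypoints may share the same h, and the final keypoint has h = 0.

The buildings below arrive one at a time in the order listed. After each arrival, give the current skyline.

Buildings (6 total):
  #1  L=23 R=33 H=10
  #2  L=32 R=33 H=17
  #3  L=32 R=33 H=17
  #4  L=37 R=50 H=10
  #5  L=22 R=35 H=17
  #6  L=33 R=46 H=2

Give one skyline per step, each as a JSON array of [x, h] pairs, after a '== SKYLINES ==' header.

== SKYLINES ==
[[23,10],[33,0]]
[[23,10],[32,17],[33,0]]
[[23,10],[32,17],[33,0]]
[[23,10],[32,17],[33,0],[37,10],[50,0]]
[[22,17],[35,0],[37,10],[50,0]]
[[22,17],[35,2],[37,10],[50,0]]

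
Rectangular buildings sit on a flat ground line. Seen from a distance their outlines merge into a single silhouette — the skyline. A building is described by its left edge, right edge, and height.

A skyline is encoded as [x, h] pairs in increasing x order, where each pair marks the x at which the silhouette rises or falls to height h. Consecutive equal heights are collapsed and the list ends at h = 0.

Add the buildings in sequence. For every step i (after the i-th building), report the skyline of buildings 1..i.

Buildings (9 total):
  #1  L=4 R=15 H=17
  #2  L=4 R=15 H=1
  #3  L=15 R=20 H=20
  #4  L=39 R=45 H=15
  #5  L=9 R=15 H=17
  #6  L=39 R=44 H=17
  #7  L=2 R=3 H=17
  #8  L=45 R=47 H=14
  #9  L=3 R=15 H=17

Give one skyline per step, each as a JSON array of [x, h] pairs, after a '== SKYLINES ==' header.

== SKYLINES ==
[[4,17],[15,0]]
[[4,17],[15,0]]
[[4,17],[15,20],[20,0]]
[[4,17],[15,20],[20,0],[39,15],[45,0]]
[[4,17],[15,20],[20,0],[39,15],[45,0]]
[[4,17],[15,20],[20,0],[39,17],[44,15],[45,0]]
[[2,17],[3,0],[4,17],[15,20],[20,0],[39,17],[44,15],[45,0]]
[[2,17],[3,0],[4,17],[15,20],[20,0],[39,17],[44,15],[45,14],[47,0]]
[[2,17],[15,20],[20,0],[39,17],[44,15],[45,14],[47,0]]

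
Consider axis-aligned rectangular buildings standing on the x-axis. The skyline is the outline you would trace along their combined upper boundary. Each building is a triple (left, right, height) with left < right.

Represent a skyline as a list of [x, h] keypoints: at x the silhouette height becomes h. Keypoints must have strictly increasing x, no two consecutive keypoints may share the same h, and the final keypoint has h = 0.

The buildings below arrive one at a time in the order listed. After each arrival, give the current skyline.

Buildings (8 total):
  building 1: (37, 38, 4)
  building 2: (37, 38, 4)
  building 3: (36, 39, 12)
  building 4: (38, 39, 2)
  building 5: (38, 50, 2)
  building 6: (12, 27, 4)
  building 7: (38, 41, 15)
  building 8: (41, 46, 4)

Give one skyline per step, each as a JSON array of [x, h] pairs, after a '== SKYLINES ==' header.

== SKYLINES ==
[[37,4],[38,0]]
[[37,4],[38,0]]
[[36,12],[39,0]]
[[36,12],[39,0]]
[[36,12],[39,2],[50,0]]
[[12,4],[27,0],[36,12],[39,2],[50,0]]
[[12,4],[27,0],[36,12],[38,15],[41,2],[50,0]]
[[12,4],[27,0],[36,12],[38,15],[41,4],[46,2],[50,0]]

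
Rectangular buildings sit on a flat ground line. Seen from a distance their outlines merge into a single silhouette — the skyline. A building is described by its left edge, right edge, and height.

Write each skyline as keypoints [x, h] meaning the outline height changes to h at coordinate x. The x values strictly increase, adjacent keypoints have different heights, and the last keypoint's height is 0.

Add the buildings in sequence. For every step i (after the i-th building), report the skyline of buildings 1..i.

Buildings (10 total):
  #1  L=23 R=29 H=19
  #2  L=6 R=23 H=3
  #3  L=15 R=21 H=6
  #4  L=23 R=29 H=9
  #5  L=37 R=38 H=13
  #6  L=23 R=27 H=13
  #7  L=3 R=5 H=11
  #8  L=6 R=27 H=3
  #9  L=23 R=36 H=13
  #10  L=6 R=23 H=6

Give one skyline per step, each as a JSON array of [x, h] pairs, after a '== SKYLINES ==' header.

== SKYLINES ==
[[23,19],[29,0]]
[[6,3],[23,19],[29,0]]
[[6,3],[15,6],[21,3],[23,19],[29,0]]
[[6,3],[15,6],[21,3],[23,19],[29,0]]
[[6,3],[15,6],[21,3],[23,19],[29,0],[37,13],[38,0]]
[[6,3],[15,6],[21,3],[23,19],[29,0],[37,13],[38,0]]
[[3,11],[5,0],[6,3],[15,6],[21,3],[23,19],[29,0],[37,13],[38,0]]
[[3,11],[5,0],[6,3],[15,6],[21,3],[23,19],[29,0],[37,13],[38,0]]
[[3,11],[5,0],[6,3],[15,6],[21,3],[23,19],[29,13],[36,0],[37,13],[38,0]]
[[3,11],[5,0],[6,6],[23,19],[29,13],[36,0],[37,13],[38,0]]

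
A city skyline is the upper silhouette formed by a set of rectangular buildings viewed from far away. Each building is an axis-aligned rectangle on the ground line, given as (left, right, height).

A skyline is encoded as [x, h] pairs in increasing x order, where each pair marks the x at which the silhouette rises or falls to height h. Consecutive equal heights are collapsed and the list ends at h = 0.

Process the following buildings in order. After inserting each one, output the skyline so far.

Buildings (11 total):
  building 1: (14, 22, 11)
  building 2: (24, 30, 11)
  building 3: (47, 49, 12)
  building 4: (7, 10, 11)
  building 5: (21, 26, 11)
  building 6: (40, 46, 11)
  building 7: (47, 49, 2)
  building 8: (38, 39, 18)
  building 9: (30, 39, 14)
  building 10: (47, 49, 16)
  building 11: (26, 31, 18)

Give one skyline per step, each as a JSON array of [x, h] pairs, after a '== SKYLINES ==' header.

== SKYLINES ==
[[14,11],[22,0]]
[[14,11],[22,0],[24,11],[30,0]]
[[14,11],[22,0],[24,11],[30,0],[47,12],[49,0]]
[[7,11],[10,0],[14,11],[22,0],[24,11],[30,0],[47,12],[49,0]]
[[7,11],[10,0],[14,11],[30,0],[47,12],[49,0]]
[[7,11],[10,0],[14,11],[30,0],[40,11],[46,0],[47,12],[49,0]]
[[7,11],[10,0],[14,11],[30,0],[40,11],[46,0],[47,12],[49,0]]
[[7,11],[10,0],[14,11],[30,0],[38,18],[39,0],[40,11],[46,0],[47,12],[49,0]]
[[7,11],[10,0],[14,11],[30,14],[38,18],[39,0],[40,11],[46,0],[47,12],[49,0]]
[[7,11],[10,0],[14,11],[30,14],[38,18],[39,0],[40,11],[46,0],[47,16],[49,0]]
[[7,11],[10,0],[14,11],[26,18],[31,14],[38,18],[39,0],[40,11],[46,0],[47,16],[49,0]]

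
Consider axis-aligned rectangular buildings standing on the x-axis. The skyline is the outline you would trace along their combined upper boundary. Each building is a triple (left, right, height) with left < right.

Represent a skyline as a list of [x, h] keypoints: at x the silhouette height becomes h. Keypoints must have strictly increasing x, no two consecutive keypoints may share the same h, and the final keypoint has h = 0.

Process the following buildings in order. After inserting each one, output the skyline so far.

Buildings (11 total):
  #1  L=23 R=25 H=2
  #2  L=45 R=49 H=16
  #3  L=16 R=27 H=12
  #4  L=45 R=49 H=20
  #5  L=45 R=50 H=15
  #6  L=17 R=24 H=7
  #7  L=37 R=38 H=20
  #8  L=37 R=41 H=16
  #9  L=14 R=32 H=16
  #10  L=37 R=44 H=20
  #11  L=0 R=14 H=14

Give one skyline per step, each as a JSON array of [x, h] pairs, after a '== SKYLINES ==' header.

== SKYLINES ==
[[23,2],[25,0]]
[[23,2],[25,0],[45,16],[49,0]]
[[16,12],[27,0],[45,16],[49,0]]
[[16,12],[27,0],[45,20],[49,0]]
[[16,12],[27,0],[45,20],[49,15],[50,0]]
[[16,12],[27,0],[45,20],[49,15],[50,0]]
[[16,12],[27,0],[37,20],[38,0],[45,20],[49,15],[50,0]]
[[16,12],[27,0],[37,20],[38,16],[41,0],[45,20],[49,15],[50,0]]
[[14,16],[32,0],[37,20],[38,16],[41,0],[45,20],[49,15],[50,0]]
[[14,16],[32,0],[37,20],[44,0],[45,20],[49,15],[50,0]]
[[0,14],[14,16],[32,0],[37,20],[44,0],[45,20],[49,15],[50,0]]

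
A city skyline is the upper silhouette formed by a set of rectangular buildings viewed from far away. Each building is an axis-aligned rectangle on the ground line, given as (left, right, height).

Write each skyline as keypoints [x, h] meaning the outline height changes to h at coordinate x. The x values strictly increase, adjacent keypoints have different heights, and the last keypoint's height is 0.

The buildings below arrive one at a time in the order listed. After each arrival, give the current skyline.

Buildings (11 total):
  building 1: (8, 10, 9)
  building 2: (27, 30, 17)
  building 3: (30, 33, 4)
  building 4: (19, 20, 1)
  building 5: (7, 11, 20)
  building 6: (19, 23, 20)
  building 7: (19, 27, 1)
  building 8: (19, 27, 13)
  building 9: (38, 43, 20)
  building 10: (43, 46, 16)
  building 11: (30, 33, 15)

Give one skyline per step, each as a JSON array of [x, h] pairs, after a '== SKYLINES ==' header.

== SKYLINES ==
[[8,9],[10,0]]
[[8,9],[10,0],[27,17],[30,0]]
[[8,9],[10,0],[27,17],[30,4],[33,0]]
[[8,9],[10,0],[19,1],[20,0],[27,17],[30,4],[33,0]]
[[7,20],[11,0],[19,1],[20,0],[27,17],[30,4],[33,0]]
[[7,20],[11,0],[19,20],[23,0],[27,17],[30,4],[33,0]]
[[7,20],[11,0],[19,20],[23,1],[27,17],[30,4],[33,0]]
[[7,20],[11,0],[19,20],[23,13],[27,17],[30,4],[33,0]]
[[7,20],[11,0],[19,20],[23,13],[27,17],[30,4],[33,0],[38,20],[43,0]]
[[7,20],[11,0],[19,20],[23,13],[27,17],[30,4],[33,0],[38,20],[43,16],[46,0]]
[[7,20],[11,0],[19,20],[23,13],[27,17],[30,15],[33,0],[38,20],[43,16],[46,0]]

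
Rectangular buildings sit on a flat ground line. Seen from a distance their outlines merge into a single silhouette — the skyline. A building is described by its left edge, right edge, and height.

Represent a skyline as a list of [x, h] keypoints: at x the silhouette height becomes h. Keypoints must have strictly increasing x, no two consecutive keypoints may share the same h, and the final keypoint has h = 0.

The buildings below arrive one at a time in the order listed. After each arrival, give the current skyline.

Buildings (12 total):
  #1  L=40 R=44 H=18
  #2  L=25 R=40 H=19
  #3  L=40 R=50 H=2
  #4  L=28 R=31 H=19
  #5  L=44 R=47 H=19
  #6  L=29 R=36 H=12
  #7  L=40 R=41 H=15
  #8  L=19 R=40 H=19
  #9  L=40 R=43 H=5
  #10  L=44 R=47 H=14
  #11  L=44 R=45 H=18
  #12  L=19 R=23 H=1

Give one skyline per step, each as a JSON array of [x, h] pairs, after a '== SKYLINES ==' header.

== SKYLINES ==
[[40,18],[44,0]]
[[25,19],[40,18],[44,0]]
[[25,19],[40,18],[44,2],[50,0]]
[[25,19],[40,18],[44,2],[50,0]]
[[25,19],[40,18],[44,19],[47,2],[50,0]]
[[25,19],[40,18],[44,19],[47,2],[50,0]]
[[25,19],[40,18],[44,19],[47,2],[50,0]]
[[19,19],[40,18],[44,19],[47,2],[50,0]]
[[19,19],[40,18],[44,19],[47,2],[50,0]]
[[19,19],[40,18],[44,19],[47,2],[50,0]]
[[19,19],[40,18],[44,19],[47,2],[50,0]]
[[19,19],[40,18],[44,19],[47,2],[50,0]]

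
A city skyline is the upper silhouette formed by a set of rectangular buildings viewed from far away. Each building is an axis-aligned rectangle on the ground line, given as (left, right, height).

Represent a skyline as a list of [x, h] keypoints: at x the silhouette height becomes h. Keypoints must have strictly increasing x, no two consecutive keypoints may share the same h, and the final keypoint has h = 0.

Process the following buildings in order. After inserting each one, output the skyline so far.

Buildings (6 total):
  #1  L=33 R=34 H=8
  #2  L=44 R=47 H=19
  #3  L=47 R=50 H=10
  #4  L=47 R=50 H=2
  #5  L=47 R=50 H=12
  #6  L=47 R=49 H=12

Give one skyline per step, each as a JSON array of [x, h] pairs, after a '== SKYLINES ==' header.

== SKYLINES ==
[[33,8],[34,0]]
[[33,8],[34,0],[44,19],[47,0]]
[[33,8],[34,0],[44,19],[47,10],[50,0]]
[[33,8],[34,0],[44,19],[47,10],[50,0]]
[[33,8],[34,0],[44,19],[47,12],[50,0]]
[[33,8],[34,0],[44,19],[47,12],[50,0]]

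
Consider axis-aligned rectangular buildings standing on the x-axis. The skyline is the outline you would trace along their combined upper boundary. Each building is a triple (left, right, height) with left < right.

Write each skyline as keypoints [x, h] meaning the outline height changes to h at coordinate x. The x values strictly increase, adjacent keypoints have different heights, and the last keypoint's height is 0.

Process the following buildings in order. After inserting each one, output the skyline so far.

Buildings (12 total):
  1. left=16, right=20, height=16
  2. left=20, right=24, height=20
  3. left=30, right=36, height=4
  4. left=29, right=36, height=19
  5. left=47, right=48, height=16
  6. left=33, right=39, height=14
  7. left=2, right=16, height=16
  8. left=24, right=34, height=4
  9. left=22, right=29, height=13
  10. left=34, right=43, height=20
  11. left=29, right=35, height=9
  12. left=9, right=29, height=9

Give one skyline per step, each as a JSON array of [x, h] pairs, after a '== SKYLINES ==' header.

== SKYLINES ==
[[16,16],[20,0]]
[[16,16],[20,20],[24,0]]
[[16,16],[20,20],[24,0],[30,4],[36,0]]
[[16,16],[20,20],[24,0],[29,19],[36,0]]
[[16,16],[20,20],[24,0],[29,19],[36,0],[47,16],[48,0]]
[[16,16],[20,20],[24,0],[29,19],[36,14],[39,0],[47,16],[48,0]]
[[2,16],[20,20],[24,0],[29,19],[36,14],[39,0],[47,16],[48,0]]
[[2,16],[20,20],[24,4],[29,19],[36,14],[39,0],[47,16],[48,0]]
[[2,16],[20,20],[24,13],[29,19],[36,14],[39,0],[47,16],[48,0]]
[[2,16],[20,20],[24,13],[29,19],[34,20],[43,0],[47,16],[48,0]]
[[2,16],[20,20],[24,13],[29,19],[34,20],[43,0],[47,16],[48,0]]
[[2,16],[20,20],[24,13],[29,19],[34,20],[43,0],[47,16],[48,0]]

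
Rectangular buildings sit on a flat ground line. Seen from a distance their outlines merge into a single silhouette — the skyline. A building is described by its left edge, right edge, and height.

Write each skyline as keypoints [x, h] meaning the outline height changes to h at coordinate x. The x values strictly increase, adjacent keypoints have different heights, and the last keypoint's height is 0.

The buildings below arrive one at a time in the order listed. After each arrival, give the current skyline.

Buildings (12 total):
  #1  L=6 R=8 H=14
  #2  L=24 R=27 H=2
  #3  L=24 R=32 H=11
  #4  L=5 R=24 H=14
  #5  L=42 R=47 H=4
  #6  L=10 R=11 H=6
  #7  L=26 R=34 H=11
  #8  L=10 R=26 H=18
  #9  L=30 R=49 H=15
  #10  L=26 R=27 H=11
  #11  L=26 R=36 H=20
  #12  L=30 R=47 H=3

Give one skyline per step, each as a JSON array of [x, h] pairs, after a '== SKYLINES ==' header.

== SKYLINES ==
[[6,14],[8,0]]
[[6,14],[8,0],[24,2],[27,0]]
[[6,14],[8,0],[24,11],[32,0]]
[[5,14],[24,11],[32,0]]
[[5,14],[24,11],[32,0],[42,4],[47,0]]
[[5,14],[24,11],[32,0],[42,4],[47,0]]
[[5,14],[24,11],[34,0],[42,4],[47,0]]
[[5,14],[10,18],[26,11],[34,0],[42,4],[47,0]]
[[5,14],[10,18],[26,11],[30,15],[49,0]]
[[5,14],[10,18],[26,11],[30,15],[49,0]]
[[5,14],[10,18],[26,20],[36,15],[49,0]]
[[5,14],[10,18],[26,20],[36,15],[49,0]]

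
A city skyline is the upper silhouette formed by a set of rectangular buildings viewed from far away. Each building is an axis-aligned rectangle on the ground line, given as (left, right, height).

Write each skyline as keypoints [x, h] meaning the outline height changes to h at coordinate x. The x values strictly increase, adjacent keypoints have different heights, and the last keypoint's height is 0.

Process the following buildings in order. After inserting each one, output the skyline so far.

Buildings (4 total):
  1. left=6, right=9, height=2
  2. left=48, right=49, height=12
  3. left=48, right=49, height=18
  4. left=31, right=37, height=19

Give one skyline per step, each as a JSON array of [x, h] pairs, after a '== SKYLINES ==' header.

== SKYLINES ==
[[6,2],[9,0]]
[[6,2],[9,0],[48,12],[49,0]]
[[6,2],[9,0],[48,18],[49,0]]
[[6,2],[9,0],[31,19],[37,0],[48,18],[49,0]]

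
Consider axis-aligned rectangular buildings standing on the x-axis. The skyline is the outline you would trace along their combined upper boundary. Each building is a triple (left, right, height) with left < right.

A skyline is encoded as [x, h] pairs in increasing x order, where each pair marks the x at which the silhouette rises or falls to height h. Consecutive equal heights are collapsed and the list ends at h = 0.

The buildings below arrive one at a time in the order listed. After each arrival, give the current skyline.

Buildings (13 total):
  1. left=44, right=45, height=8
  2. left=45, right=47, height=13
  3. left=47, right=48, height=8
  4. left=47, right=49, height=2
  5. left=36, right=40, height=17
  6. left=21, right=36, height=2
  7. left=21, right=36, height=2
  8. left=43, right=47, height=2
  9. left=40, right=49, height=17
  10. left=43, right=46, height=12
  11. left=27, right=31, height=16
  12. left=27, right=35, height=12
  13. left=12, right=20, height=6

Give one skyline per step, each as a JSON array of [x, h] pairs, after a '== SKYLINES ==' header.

== SKYLINES ==
[[44,8],[45,0]]
[[44,8],[45,13],[47,0]]
[[44,8],[45,13],[47,8],[48,0]]
[[44,8],[45,13],[47,8],[48,2],[49,0]]
[[36,17],[40,0],[44,8],[45,13],[47,8],[48,2],[49,0]]
[[21,2],[36,17],[40,0],[44,8],[45,13],[47,8],[48,2],[49,0]]
[[21,2],[36,17],[40,0],[44,8],[45,13],[47,8],[48,2],[49,0]]
[[21,2],[36,17],[40,0],[43,2],[44,8],[45,13],[47,8],[48,2],[49,0]]
[[21,2],[36,17],[49,0]]
[[21,2],[36,17],[49,0]]
[[21,2],[27,16],[31,2],[36,17],[49,0]]
[[21,2],[27,16],[31,12],[35,2],[36,17],[49,0]]
[[12,6],[20,0],[21,2],[27,16],[31,12],[35,2],[36,17],[49,0]]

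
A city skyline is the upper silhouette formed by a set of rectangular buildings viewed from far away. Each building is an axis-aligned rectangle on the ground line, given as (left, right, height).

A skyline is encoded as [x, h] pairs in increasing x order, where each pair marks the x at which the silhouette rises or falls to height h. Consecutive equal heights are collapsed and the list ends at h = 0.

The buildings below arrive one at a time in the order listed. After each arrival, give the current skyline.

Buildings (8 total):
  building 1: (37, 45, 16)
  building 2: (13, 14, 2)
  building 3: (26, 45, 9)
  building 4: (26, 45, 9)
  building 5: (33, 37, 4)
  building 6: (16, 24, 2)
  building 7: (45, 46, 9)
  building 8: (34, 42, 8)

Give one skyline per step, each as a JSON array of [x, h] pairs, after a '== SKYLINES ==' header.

== SKYLINES ==
[[37,16],[45,0]]
[[13,2],[14,0],[37,16],[45,0]]
[[13,2],[14,0],[26,9],[37,16],[45,0]]
[[13,2],[14,0],[26,9],[37,16],[45,0]]
[[13,2],[14,0],[26,9],[37,16],[45,0]]
[[13,2],[14,0],[16,2],[24,0],[26,9],[37,16],[45,0]]
[[13,2],[14,0],[16,2],[24,0],[26,9],[37,16],[45,9],[46,0]]
[[13,2],[14,0],[16,2],[24,0],[26,9],[37,16],[45,9],[46,0]]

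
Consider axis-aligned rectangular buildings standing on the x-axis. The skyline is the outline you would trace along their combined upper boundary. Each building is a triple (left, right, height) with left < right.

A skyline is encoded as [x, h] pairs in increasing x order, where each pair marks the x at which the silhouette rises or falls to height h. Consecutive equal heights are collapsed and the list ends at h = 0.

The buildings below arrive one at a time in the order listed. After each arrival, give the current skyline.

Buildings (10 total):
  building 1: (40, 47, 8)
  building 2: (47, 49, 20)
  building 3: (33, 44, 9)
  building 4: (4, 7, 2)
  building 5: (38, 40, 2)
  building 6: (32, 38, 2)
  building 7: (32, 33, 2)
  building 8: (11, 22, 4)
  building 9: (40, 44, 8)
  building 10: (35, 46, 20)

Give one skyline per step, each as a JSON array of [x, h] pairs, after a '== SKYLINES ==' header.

== SKYLINES ==
[[40,8],[47,0]]
[[40,8],[47,20],[49,0]]
[[33,9],[44,8],[47,20],[49,0]]
[[4,2],[7,0],[33,9],[44,8],[47,20],[49,0]]
[[4,2],[7,0],[33,9],[44,8],[47,20],[49,0]]
[[4,2],[7,0],[32,2],[33,9],[44,8],[47,20],[49,0]]
[[4,2],[7,0],[32,2],[33,9],[44,8],[47,20],[49,0]]
[[4,2],[7,0],[11,4],[22,0],[32,2],[33,9],[44,8],[47,20],[49,0]]
[[4,2],[7,0],[11,4],[22,0],[32,2],[33,9],[44,8],[47,20],[49,0]]
[[4,2],[7,0],[11,4],[22,0],[32,2],[33,9],[35,20],[46,8],[47,20],[49,0]]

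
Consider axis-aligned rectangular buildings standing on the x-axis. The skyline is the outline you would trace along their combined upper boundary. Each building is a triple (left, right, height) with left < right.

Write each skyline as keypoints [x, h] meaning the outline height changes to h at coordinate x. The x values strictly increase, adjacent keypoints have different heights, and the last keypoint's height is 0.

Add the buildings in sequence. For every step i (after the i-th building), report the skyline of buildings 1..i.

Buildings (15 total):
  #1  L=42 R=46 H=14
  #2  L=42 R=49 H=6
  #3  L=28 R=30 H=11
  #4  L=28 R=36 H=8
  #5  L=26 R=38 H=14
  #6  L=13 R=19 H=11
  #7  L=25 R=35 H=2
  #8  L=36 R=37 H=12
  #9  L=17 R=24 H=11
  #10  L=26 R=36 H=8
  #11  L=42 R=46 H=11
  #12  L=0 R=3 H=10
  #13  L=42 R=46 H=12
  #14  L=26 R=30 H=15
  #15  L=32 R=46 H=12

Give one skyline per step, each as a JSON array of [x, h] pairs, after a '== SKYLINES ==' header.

== SKYLINES ==
[[42,14],[46,0]]
[[42,14],[46,6],[49,0]]
[[28,11],[30,0],[42,14],[46,6],[49,0]]
[[28,11],[30,8],[36,0],[42,14],[46,6],[49,0]]
[[26,14],[38,0],[42,14],[46,6],[49,0]]
[[13,11],[19,0],[26,14],[38,0],[42,14],[46,6],[49,0]]
[[13,11],[19,0],[25,2],[26,14],[38,0],[42,14],[46,6],[49,0]]
[[13,11],[19,0],[25,2],[26,14],[38,0],[42,14],[46,6],[49,0]]
[[13,11],[24,0],[25,2],[26,14],[38,0],[42,14],[46,6],[49,0]]
[[13,11],[24,0],[25,2],[26,14],[38,0],[42,14],[46,6],[49,0]]
[[13,11],[24,0],[25,2],[26,14],[38,0],[42,14],[46,6],[49,0]]
[[0,10],[3,0],[13,11],[24,0],[25,2],[26,14],[38,0],[42,14],[46,6],[49,0]]
[[0,10],[3,0],[13,11],[24,0],[25,2],[26,14],[38,0],[42,14],[46,6],[49,0]]
[[0,10],[3,0],[13,11],[24,0],[25,2],[26,15],[30,14],[38,0],[42,14],[46,6],[49,0]]
[[0,10],[3,0],[13,11],[24,0],[25,2],[26,15],[30,14],[38,12],[42,14],[46,6],[49,0]]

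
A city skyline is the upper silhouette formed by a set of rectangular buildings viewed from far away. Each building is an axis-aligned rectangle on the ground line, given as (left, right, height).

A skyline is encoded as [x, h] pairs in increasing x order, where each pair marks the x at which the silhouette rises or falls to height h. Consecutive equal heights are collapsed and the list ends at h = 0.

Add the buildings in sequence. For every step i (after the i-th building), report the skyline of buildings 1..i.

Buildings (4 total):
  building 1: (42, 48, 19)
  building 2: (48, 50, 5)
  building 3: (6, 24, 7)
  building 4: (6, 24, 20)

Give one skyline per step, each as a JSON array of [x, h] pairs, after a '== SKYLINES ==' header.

== SKYLINES ==
[[42,19],[48,0]]
[[42,19],[48,5],[50,0]]
[[6,7],[24,0],[42,19],[48,5],[50,0]]
[[6,20],[24,0],[42,19],[48,5],[50,0]]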